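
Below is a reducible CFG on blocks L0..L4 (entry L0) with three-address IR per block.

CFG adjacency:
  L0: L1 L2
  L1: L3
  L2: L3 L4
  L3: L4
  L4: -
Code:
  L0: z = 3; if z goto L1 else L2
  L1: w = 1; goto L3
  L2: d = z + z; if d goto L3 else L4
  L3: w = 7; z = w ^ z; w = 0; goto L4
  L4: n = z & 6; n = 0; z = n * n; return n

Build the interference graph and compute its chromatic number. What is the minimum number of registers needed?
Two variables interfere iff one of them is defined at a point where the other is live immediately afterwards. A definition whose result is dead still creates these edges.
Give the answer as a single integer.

Per-block:
  L0: {z} / ∅
  L1: {w} / ∅
  L2: {d} / {z}
  L3: {w,z} / {z}
  L4: {n,z} / {z}

Backward fixpoint:
  L0: in=∅ out={z}
  L1: in={z} out={z}
  L2: in={z} out={z}
  L3: in={z} out={z}
  L4: in={z} out=∅

Interfere edges:
  d↔{z}
  n↔{z}
  w↔{z}
  z↔{d,n,w}

Chromatic number:
  lower bound: {d,z} mutually conflict ⇒ χ ≥ 2
  2-colouring: c0={z}  c1={d,n,w}
  χ = 2

Answer: 2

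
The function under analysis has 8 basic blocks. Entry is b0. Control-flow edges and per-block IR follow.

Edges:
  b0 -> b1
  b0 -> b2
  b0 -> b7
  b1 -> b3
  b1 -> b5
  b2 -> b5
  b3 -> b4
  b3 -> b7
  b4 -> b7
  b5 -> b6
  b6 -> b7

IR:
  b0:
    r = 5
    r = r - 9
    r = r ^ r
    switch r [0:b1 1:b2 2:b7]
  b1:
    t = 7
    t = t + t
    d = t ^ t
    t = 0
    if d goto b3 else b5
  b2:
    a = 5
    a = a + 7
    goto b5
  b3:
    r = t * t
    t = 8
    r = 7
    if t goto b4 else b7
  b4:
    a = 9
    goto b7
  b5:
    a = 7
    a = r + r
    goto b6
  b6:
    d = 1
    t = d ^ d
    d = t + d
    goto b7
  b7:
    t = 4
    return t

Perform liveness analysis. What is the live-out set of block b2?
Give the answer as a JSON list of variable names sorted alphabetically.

Answer: ["r"]

Working:
Block summaries:
  b0: def={r} ue=∅
  b1: def={d,t} ue=∅
  b2: def={a} ue=∅
  b3: def={r,t} ue={t}
  b4: def={a} ue=∅
  b5: def={a} ue={r}
  b6: def={d,t} ue=∅
  b7: def={t} ue=∅

Backward fixpoint:
  b0 li=∅ lo={r}
  b1 li={r} lo={r,t}
  b2 li={r} lo={r}
  b3 li={t} lo=∅
  b4 li=∅ lo=∅
  b5 li={r} lo=∅
  b6 li=∅ lo=∅
  b7 li=∅ lo=∅

live-out(b2) = ["r"]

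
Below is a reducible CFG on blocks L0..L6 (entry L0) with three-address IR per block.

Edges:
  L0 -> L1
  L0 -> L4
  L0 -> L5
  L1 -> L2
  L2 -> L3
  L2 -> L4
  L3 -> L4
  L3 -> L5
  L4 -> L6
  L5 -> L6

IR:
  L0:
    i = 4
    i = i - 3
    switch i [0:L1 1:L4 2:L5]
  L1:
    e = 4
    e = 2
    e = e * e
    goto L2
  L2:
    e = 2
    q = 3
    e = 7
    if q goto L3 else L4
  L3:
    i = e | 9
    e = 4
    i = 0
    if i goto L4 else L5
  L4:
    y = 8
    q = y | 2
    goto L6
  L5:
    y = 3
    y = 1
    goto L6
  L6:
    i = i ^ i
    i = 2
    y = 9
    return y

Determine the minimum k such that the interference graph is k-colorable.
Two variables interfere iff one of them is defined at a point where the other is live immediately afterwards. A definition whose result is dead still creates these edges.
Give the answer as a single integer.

Answer: 3

Analysis:
def/use:
  L0 def {i} use ∅
  L1 def {e} use ∅
  L2 def {e,q} use ∅
  L3 def {e,i} use {e}
  L4 def {q,y} use ∅
  L5 def {y} use ∅
  L6 def {i,y} use {i}

Backward fixpoint:
  L0 li=∅ lo={i}
  L1 li={i} lo={i}
  L2 li={i} lo={e,i}
  L3 li={e} lo={i}
  L4 li={i} lo={i}
  L5 li={i} lo={i}
  L6 li={i} lo=∅

Conflict graph:
  e↔{i,q}
  i↔{e,q,y}
  q↔{e,i}
  y↔{i}

Registers:
  {e,i,q} pairwise interfere (3-clique) ⇒ χ ≥ 3
  assign e→r1 i→r0 q→r2 y→r1 — no edge inside a register ⇒ χ ≤ 3
  χ = 3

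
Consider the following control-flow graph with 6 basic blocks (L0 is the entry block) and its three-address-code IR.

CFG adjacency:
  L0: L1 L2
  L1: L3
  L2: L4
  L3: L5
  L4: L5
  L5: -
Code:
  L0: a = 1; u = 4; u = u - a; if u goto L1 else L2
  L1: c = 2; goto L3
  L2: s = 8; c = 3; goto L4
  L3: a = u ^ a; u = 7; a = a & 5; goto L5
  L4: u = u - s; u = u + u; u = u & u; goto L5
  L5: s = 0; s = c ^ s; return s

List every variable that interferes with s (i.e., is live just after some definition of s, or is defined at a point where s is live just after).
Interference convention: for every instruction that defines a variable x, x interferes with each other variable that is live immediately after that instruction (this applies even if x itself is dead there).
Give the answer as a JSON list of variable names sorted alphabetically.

Answer: ["c", "u"]

Working:
Block summaries:
  L0: {a,u} / ∅
  L1: {c} / ∅
  L2: {c,s} / ∅
  L3: {a,u} / {a,u}
  L4: {u} / {s,u}
  L5: {s} / {c}

Backward fixpoint:
  L0: in=∅ out={a,u}
  L1: in={a,u} out={a,c,u}
  L2: in={u} out={c,s,u}
  L3: in={a,c,u} out={c}
  L4: in={c,s,u} out={c}
  L5: in={c} out=∅

Interference:
  a↔{c,u}
  c↔{a,s,u}
  s↔{c,u}
  u↔{a,c,s}

N(s) = ["c", "u"]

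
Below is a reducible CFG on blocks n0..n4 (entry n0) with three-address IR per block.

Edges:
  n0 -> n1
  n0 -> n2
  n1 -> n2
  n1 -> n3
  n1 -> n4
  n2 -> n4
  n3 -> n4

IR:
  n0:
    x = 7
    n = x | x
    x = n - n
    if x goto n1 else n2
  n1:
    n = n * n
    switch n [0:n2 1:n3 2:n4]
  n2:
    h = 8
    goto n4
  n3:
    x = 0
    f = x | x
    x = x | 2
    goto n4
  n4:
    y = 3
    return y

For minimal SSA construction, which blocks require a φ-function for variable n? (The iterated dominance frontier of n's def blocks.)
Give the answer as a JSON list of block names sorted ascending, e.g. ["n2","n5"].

Answer: ["n2", "n4"]

Analysis:
idom tree: n1←n0 n2←n0 n3←n1 n4←n0
Dom at joins:
  n2: preds {n0,n1}: {n0} ∩ {n0,n1} = {n0}; idom=n0
  n4: preds {n1,n2,n3}: {n0,n1} ∩ {n0,n2} ∩ {n0,n1,n3} = {n0}; idom=n0

Frontier:
  join n2 pred n0: · stop@n0
  join n2 pred n1: n1 stop@n0
  join n4 pred n1: n1 stop@n0
  join n4 pred n2: n2 stop@n0
  join n4 pred n3: n3→n1 stop@n0
  DF(n0)=∅
  DF(n1)={n2,n4}
  DF(n2)={n4}
  DF(n3)={n4}
  DF(n4)=∅

φ for n: defs {n0,n1}
  DF⁺ = {n2,n4}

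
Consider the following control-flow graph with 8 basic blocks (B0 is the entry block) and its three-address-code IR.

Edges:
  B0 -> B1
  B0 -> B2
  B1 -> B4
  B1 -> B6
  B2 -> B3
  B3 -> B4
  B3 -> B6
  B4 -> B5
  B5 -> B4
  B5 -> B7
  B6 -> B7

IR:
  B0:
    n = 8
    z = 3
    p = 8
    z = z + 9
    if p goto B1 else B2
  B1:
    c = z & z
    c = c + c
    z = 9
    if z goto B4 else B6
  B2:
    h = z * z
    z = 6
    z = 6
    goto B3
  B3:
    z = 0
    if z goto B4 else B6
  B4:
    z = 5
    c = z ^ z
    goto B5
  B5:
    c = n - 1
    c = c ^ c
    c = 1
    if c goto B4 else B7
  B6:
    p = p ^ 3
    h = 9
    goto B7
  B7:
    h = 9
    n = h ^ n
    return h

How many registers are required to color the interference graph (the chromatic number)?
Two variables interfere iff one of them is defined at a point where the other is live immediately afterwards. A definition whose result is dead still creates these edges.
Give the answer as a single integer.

Answer: 3

Derivation:
def/use:
  B0: def={n,p,z} ue=∅
  B1: def={c,z} ue={z}
  B2: def={h,z} ue={z}
  B3: def={z} ue=∅
  B4: def={c,z} ue=∅
  B5: def={c} ue={n}
  B6: def={h,p} ue={p}
  B7: def={h,n} ue={n}

Liveness:
  B0 li=∅ lo={n,p,z}
  B1 li={n,p,z} lo={n,p}
  B2 li={n,p,z} lo={n,p}
  B3 li={n,p} lo={n,p}
  B4 li={n} lo={n}
  B5 li={n} lo={n}
  B6 li={n,p} lo={n}
  B7 li={n} lo=∅

Interfere edges:
  c — {n,p}
  h — {n,p}
  n — {c,h,p,z}
  p — {c,h,n,z}
  z — {n,p}

Colouring:
  lower bound: {c,n,p} mutually conflict ⇒ χ ≥ 3
  3-colouring: r0={n}  r1={p}  r2={c,h,z}
  χ = 3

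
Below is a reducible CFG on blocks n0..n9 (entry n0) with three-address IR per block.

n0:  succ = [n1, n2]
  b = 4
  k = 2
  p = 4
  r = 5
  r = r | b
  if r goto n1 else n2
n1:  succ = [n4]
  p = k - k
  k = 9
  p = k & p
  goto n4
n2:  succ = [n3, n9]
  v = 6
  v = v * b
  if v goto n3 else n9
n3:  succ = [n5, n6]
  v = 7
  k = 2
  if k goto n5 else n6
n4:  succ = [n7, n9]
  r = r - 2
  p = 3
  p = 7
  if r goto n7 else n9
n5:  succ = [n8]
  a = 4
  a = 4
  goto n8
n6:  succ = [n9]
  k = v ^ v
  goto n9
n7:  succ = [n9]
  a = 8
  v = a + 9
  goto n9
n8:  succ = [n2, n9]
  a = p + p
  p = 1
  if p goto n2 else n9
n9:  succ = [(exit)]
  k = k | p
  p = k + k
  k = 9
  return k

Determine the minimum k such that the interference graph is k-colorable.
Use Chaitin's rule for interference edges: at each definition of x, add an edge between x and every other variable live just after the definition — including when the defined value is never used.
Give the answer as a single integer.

Answer: 4

Working:
Block summaries:
  n0 def {b,k,p,r} use ∅
  n1 def {k,p} use {k}
  n2 def {v} use {b}
  n3 def {k,v} use ∅
  n4 def {p,r} use {r}
  n5 def {a} use ∅
  n6 def {k} use {v}
  n7 def {a,v} use ∅
  n8 def {a,p} use {p}
  n9 def {k,p} use {k,p}

Liveness:
  n0: in=∅ out={b,k,p,r}
  n1: in={k,r} out={k,r}
  n2: in={b,k,p} out={b,k,p}
  n3: in={b,p} out={b,k,p,v}
  n4: in={k,r} out={k,p}
  n5: in={b,k,p} out={b,k,p}
  n6: in={p,v} out={k,p}
  n7: in={k,p} out={k,p}
  n8: in={b,k,p} out={b,k,p}
  n9: in={k,p} out=∅

Conflict graph:
  a↔{b,k,p}
  b↔{a,k,p,r,v}
  k↔{a,b,p,r,v}
  p↔{a,b,k,r,v}
  r↔{b,k,p}
  v↔{b,k,p}

Colouring:
  clique {a,b,k,p} ⇒ need ≥ 4
  assign a→R3 b→R0 k→R1 p→R2 r→R3 v→R3 — no edge inside a register ⇒ χ ≤ 4
  χ = 4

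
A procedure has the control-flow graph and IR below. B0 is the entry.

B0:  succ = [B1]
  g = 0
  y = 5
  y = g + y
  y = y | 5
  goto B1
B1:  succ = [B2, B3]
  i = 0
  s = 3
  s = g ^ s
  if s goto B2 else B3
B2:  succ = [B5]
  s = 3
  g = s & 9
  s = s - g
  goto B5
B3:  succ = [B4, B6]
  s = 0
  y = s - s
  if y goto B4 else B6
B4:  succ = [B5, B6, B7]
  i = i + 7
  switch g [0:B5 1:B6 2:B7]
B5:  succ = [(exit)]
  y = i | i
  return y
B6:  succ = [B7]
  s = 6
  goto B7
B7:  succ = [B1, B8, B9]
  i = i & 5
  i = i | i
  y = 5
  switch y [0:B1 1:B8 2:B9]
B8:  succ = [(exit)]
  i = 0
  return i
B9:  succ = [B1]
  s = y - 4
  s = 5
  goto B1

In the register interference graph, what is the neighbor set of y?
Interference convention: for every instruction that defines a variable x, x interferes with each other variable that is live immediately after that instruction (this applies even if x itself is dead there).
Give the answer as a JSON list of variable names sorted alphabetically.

Answer: ["g", "i"]

Analysis:
def/use:
  B0: def={g,y} ue=∅
  B1: def={i,s} ue={g}
  B2: def={g,s} ue=∅
  B3: def={s,y} ue=∅
  B4: def={i} ue={g,i}
  B5: def={y} ue={i}
  B6: def={s} ue=∅
  B7: def={i,y} ue={i}
  B8: def={i} ue=∅
  B9: def={s} ue={y}

Live sets:
  B0 li=∅ lo={g}
  B1 li={g} lo={g,i}
  B2 li={i} lo={i}
  B3 li={g,i} lo={g,i}
  B4 li={g,i} lo={g,i}
  B5 li={i} lo=∅
  B6 li={g,i} lo={g,i}
  B7 li={g,i} lo={g,y}
  B8 li=∅ lo=∅
  B9 li={g,y} lo={g}

Conflict graph:
  g: {i,s,y}
  i: {g,s,y}
  s: {g,i}
  y: {g,i}

N(y) = ["g", "i"]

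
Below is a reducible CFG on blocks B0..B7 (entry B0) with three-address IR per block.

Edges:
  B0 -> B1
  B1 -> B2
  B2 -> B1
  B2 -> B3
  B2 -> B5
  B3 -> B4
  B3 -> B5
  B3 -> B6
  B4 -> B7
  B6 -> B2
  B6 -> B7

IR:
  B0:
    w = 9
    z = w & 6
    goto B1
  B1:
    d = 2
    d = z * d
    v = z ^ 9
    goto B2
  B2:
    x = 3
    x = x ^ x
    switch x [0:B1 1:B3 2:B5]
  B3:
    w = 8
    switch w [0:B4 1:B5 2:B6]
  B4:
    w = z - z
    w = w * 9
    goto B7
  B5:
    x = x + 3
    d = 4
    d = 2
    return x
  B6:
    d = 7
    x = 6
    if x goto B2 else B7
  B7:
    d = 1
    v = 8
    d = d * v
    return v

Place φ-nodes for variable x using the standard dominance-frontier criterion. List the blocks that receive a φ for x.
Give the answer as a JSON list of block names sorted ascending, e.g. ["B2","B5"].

Answer: ["B1", "B2", "B7"]

Derivation:
idom tree: B1←B0 B2←B1 B3←B2 B4←B3 B5←B2 B6←B3 B7←B3
Dom∩ at merges:
  B1: preds {B0,B2}: {B0} ∩ {B0,B1,B2} = {B0}; idom=B0
  B2: preds {B1,B6}: {B0,B1} ∩ {B0,B1,B2,B3,B6} = {B0,B1}; idom=B1
  B5: preds {B2,B3}: {B0,B1,B2} ∩ {B0,B1,B2,B3} = {B0,B1,B2}; idom=B2
  B7: preds {B4,B6}: {B0,B1,B2,B3,B4} ∩ {B0,B1,B2,B3,B6} = {B0,B1,B2,B3}; idom=B3

DF walk-up:
  B1←B0: walk · to B0
  B1←B2: walk B2→B1 to B0
  B2←B1: walk · to B1
  B2←B6: walk B6→B3→B2 to B1
  B5←B2: walk · to B2
  B5←B3: walk B3 to B2
  B7←B4: walk B4 to B3
  B7←B6: walk B6 to B3
  B0 → ∅
  B1 → {B1}
  B2 → {B1,B2}
  B3 → {B2,B5}
  B4 → {B7}
  B5 → ∅
  B6 → {B2,B7}
  B7 → ∅

φ for x: defs {B2,B5,B6}
  DF⁺ = {B1,B2,B7}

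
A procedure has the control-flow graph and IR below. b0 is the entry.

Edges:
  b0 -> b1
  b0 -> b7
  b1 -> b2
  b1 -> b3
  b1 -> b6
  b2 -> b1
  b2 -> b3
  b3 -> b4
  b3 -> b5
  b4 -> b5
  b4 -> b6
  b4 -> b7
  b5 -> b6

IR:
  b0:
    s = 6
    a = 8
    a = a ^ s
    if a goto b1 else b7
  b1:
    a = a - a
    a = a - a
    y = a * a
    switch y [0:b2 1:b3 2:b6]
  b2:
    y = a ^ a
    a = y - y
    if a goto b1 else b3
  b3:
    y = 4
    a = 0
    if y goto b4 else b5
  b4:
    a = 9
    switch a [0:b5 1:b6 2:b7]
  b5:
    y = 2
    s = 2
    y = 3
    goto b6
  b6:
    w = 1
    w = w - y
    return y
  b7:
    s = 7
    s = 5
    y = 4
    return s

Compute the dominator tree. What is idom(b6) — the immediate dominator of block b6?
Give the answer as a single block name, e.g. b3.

idom tree: b1←b0 b2←b1 b3←b1 b4←b3 b5←b3 b6←b1 b7←b0
Dom∩ at merges:
  b1: preds {b0,b2}: {b0} ∩ {b0,b1,b2} = {b0}; idom=b0
  b3: preds {b1,b2}: {b0,b1} ∩ {b0,b1,b2} = {b0,b1}; idom=b1
  b5: preds {b3,b4}: {b0,b1,b3} ∩ {b0,b1,b3,b4} = {b0,b1,b3}; idom=b3
  b6: preds {b1,b4,b5}: {b0,b1} ∩ {b0,b1,b3,b4} ∩ {b0,b1,b3,b5} = {b0,b1}; idom=b1
  b7: preds {b0,b4}: {b0} ∩ {b0,b1,b3,b4} = {b0}; idom=b0

idom(b6) = b1

Answer: b1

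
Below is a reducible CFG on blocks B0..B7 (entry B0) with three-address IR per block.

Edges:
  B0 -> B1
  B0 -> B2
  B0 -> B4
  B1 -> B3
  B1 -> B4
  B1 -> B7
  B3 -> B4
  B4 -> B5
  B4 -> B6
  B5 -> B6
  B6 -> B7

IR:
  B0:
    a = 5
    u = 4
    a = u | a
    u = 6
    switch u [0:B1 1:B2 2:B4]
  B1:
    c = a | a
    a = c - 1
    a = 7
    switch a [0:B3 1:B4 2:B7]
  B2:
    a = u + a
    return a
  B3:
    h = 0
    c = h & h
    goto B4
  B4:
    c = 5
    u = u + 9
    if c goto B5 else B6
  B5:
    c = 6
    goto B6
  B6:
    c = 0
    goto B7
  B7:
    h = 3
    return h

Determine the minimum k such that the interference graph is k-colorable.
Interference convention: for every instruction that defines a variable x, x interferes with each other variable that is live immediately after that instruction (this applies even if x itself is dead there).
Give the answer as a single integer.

def/use:
  B0: def={a,u} ue=∅
  B1: def={a,c} ue={a}
  B2: def={a} ue={a,u}
  B3: def={c,h} ue=∅
  B4: def={c,u} ue={u}
  B5: def={c} ue=∅
  B6: def={c} ue=∅
  B7: def={h} ue=∅

Liveness:
  B0 li=∅ lo={a,u}
  B1 li={a,u} lo={u}
  B2 li={a,u} lo=∅
  B3 li={u} lo={u}
  B4 li={u} lo=∅
  B5 li=∅ lo=∅
  B6 li=∅ lo=∅
  B7 li=∅ lo=∅

Interfere edges:
  a — {u}
  c — {u}
  h — {u}
  u — {a,c,h}

Chromatic number:
  lower bound: {a,u} mutually conflict ⇒ χ ≥ 2
  assign a→c1 c→c1 h→c1 u→c0 — no edge inside a register ⇒ χ ≤ 2
  χ = 2

Answer: 2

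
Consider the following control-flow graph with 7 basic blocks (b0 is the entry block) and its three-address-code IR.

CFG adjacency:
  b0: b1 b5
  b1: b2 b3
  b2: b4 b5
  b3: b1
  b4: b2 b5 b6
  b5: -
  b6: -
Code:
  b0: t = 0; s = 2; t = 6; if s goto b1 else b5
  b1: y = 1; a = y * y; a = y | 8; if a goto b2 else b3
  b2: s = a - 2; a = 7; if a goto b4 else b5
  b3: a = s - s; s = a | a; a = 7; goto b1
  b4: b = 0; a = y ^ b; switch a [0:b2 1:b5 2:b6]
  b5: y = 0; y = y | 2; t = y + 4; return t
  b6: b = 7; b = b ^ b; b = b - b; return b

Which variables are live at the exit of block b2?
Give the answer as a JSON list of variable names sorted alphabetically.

Per-block:
  b0 def {s,t} use ∅
  b1 def {a,y} use ∅
  b2 def {a,s} use {a}
  b3 def {a,s} use {s}
  b4 def {a,b} use {y}
  b5 def {t,y} use ∅
  b6 def {b} use ∅

Backward fixpoint:
  b0 li=∅ lo={s}
  b1 li={s} lo={a,s,y}
  b2 li={a,y} lo={y}
  b3 li={s} lo={s}
  b4 li={y} lo={a,y}
  b5 li=∅ lo=∅
  b6 li=∅ lo=∅

live-out(b2) = ["y"]

Answer: ["y"]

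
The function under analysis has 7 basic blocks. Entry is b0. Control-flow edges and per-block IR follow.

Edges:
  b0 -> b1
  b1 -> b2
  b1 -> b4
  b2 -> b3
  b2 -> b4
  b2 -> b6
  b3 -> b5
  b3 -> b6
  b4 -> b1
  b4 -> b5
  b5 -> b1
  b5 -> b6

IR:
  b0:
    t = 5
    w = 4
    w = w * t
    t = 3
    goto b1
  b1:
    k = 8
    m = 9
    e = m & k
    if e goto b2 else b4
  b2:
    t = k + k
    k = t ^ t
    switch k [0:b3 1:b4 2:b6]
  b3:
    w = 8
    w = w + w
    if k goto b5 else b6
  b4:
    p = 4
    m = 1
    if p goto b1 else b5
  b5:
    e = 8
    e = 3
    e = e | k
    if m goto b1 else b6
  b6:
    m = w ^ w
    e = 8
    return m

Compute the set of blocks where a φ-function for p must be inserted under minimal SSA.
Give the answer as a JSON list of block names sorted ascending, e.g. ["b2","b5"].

idom tree: b1←b0 b2←b1 b3←b2 b4←b1 b5←b1 b6←b1
Dom at joins:
  b1: preds {b0,b4,b5}: {b0} ∩ {b0,b1,b4} ∩ {b0,b1,b5} = {b0}; idom=b0
  b4: preds {b1,b2}: {b0,b1} ∩ {b0,b1,b2} = {b0,b1}; idom=b1
  b5: preds {b3,b4}: {b0,b1,b2,b3} ∩ {b0,b1,b4} = {b0,b1}; idom=b1
  b6: preds {b2,b3,b5}: {b0,b1,b2} ∩ {b0,b1,b2,b3} ∩ {b0,b1,b5} = {b0,b1}; idom=b1

Frontier:
  join b1 pred b0: · stop@b0
  join b1 pred b4: b4→b1 stop@b0
  join b1 pred b5: b5→b1 stop@b0
  join b4 pred b1: · stop@b1
  join b4 pred b2: b2 stop@b1
  join b5 pred b3: b3→b2 stop@b1
  join b5 pred b4: b4 stop@b1
  join b6 pred b2: b2 stop@b1
  join b6 pred b3: b3→b2 stop@b1
  join b6 pred b5: b5 stop@b1
  b0: DF=∅
  b1: DF={b1}
  b2: DF={b4,b5,b6}
  b3: DF={b5,b6}
  b4: DF={b1,b5}
  b5: DF={b1,b6}
  b6: DF=∅

φ for p: defs {b4}
  DF⁺ = {b1,b5,b6}

Answer: ["b1", "b5", "b6"]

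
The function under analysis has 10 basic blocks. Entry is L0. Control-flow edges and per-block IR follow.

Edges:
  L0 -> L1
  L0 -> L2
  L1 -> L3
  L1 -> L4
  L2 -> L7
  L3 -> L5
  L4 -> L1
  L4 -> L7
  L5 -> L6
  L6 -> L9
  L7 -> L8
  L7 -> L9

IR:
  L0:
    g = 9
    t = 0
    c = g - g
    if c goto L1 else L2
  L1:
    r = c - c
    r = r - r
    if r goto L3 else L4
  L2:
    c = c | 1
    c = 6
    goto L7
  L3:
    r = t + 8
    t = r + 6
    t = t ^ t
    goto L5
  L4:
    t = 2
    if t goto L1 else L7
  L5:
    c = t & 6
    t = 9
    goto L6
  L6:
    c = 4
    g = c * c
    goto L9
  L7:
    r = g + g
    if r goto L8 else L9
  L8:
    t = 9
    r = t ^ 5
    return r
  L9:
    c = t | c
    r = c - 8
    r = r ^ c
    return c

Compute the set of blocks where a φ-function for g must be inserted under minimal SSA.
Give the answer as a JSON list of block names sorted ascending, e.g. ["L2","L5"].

idom tree: L1←L0 L2←L0 L3←L1 L4←L1 L5←L3 L6←L5 L7←L0 L8←L7 L9←L0
Join-block Dom:
  L1: preds {L0,L4}: {L0} ∩ {L0,L1,L4} = {L0}; idom=L0
  L7: preds {L2,L4}: {L0,L2} ∩ {L0,L1,L4} = {L0}; idom=L0
  L9: preds {L6,L7}: {L0,L1,L3,L5,L6} ∩ {L0,L7} = {L0}; idom=L0

DF walk-up:
  L1←L0: walk · to L0
  L1←L4: walk L4→L1 to L0
  L7←L2: walk L2 to L0
  L7←L4: walk L4→L1 to L0
  L9←L6: walk L6→L5→L3→L1 to L0
  L9←L7: walk L7 to L0
  DF(L0)=∅
  DF(L1)={L1,L7,L9}
  DF(L2)={L7}
  DF(L3)={L9}
  DF(L4)={L1,L7}
  DF(L5)={L9}
  DF(L6)={L9}
  DF(L7)={L9}
  DF(L8)=∅
  DF(L9)=∅

φ for g: defs {L0,L6}
  DF⁺ = {L9}

Answer: ["L9"]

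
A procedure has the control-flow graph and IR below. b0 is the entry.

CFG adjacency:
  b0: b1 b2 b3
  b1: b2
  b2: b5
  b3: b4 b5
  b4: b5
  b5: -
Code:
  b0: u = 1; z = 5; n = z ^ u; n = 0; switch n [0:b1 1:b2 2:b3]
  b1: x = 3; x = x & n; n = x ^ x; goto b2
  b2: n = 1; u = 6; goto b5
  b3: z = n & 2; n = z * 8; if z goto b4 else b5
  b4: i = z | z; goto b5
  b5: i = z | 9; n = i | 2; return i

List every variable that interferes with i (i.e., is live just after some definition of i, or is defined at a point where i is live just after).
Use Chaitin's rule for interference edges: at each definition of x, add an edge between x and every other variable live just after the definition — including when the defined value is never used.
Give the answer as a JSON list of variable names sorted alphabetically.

Answer: ["n", "z"]

Derivation:
Block summaries:
  b0: {n,u,z} / ∅
  b1: {n,x} / {n}
  b2: {n,u} / ∅
  b3: {n,z} / {n}
  b4: {i} / {z}
  b5: {i,n} / {z}

Liveness:
  b0: in=∅ out={n,z}
  b1: in={n,z} out={z}
  b2: in={z} out={z}
  b3: in={n} out={z}
  b4: in={z} out={z}
  b5: in={z} out=∅

Interference:
  i: {n,z}
  n: {i,x,z}
  u: {z}
  x: {n,z}
  z: {i,n,u,x}

N(i) = ["n", "z"]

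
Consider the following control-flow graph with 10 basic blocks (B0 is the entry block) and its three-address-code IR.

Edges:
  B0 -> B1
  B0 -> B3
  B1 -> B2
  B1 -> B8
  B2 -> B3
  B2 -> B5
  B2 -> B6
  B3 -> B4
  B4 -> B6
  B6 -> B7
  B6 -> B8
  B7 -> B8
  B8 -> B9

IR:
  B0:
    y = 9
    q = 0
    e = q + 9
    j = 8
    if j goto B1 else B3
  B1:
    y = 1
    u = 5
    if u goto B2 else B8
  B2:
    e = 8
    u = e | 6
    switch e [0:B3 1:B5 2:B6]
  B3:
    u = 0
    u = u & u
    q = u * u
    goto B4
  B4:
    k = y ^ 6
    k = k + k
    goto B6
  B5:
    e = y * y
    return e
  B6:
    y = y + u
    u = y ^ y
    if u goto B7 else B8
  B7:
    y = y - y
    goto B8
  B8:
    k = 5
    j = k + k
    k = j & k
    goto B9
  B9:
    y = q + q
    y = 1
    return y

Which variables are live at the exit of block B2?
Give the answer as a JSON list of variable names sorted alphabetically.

Block summaries:
  B0: def={e,j,q,y} ue=∅
  B1: def={u,y} ue=∅
  B2: def={e,u} ue=∅
  B3: def={q,u} ue=∅
  B4: def={k} ue={y}
  B5: def={e} ue={y}
  B6: def={u,y} ue={u,y}
  B7: def={y} ue={y}
  B8: def={j,k} ue=∅
  B9: def={y} ue={q}

Backward fixpoint:
  live B0: ∅→{q,y}
  live B1: {q}→{q,y}
  live B2: {q,y}→{q,u,y}
  live B3: {y}→{q,u,y}
  live B4: {q,u,y}→{q,u,y}
  live B5: {y}→∅
  live B6: {q,u,y}→{q,y}
  live B7: {q,y}→{q}
  live B8: {q}→{q}
  live B9: {q}→∅

live-out(B2) = ["q", "u", "y"]

Answer: ["q", "u", "y"]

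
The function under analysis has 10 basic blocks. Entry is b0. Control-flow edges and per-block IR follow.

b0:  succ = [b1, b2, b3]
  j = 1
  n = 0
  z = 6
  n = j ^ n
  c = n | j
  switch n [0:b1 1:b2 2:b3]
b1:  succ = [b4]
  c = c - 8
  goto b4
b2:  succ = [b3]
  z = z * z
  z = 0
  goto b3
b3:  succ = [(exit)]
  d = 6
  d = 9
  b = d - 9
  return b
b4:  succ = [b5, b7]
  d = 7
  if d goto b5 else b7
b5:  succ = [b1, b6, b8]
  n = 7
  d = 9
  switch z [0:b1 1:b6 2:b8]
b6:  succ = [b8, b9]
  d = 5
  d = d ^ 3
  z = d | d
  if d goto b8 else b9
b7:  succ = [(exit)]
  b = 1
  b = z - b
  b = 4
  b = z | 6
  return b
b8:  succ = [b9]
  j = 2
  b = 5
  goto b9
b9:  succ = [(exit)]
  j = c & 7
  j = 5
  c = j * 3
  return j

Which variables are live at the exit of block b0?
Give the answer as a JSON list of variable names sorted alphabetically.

Answer: ["c", "z"]

Analysis:
def/use:
  b0: def={c,j,n,z} ue=∅
  b1: def={c} ue={c}
  b2: def={z} ue={z}
  b3: def={b,d} ue=∅
  b4: def={d} ue=∅
  b5: def={d,n} ue={z}
  b6: def={d,z} ue=∅
  b7: def={b} ue={z}
  b8: def={b,j} ue=∅
  b9: def={c,j} ue={c}

Live sets:
  live b0: ∅→{c,z}
  live b1: {c,z}→{c,z}
  live b2: {z}→∅
  live b3: ∅→∅
  live b4: {c,z}→{c,z}
  live b5: {c,z}→{c,z}
  live b6: {c}→{c}
  live b7: {z}→∅
  live b8: {c}→{c}
  live b9: {c}→∅

live-out(b0) = ["c", "z"]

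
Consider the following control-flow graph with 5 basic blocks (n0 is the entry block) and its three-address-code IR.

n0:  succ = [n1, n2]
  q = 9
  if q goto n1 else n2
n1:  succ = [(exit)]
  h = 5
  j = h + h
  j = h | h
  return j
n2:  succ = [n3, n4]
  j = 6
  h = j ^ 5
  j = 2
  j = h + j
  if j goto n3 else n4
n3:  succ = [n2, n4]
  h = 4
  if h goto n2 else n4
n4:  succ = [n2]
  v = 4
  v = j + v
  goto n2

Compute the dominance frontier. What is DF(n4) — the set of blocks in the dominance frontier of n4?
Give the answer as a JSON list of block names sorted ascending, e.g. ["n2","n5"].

idom tree: n1←n0 n2←n0 n3←n2 n4←n2
Dom at joins:
  n2: preds {n0,n3,n4}: {n0} ∩ {n0,n2,n3} ∩ {n0,n2,n4} = {n0}; idom=n0
  n4: preds {n2,n3}: {n0,n2} ∩ {n0,n2,n3} = {n0,n2}; idom=n2

Frontier:
  n2←n0: walk · to n0
  n2←n3: walk n3→n2 to n0
  n2←n4: walk n4→n2 to n0
  n4←n2: walk · to n2
  n4←n3: walk n3 to n2
  n0 → ∅
  n1 → ∅
  n2 → {n2}
  n3 → {n2,n4}
  n4 → {n2}

DF(n4) = ["n2"]

Answer: ["n2"]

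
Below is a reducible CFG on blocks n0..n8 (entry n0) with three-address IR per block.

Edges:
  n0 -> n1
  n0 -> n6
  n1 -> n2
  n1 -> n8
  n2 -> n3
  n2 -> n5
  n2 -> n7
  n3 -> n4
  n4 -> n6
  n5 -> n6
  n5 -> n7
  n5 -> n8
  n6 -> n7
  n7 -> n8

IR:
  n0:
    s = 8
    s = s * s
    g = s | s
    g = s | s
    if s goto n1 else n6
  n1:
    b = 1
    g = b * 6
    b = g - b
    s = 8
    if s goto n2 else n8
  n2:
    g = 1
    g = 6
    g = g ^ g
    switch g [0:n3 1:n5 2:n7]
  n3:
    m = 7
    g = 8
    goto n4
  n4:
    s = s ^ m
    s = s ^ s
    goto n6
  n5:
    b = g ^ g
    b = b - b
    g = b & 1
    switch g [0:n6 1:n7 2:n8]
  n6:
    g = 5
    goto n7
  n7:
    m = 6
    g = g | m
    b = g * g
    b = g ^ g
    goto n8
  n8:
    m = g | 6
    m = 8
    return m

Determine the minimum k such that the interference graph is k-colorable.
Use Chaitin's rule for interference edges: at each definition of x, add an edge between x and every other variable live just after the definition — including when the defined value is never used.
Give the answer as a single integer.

Answer: 3

Working:
Block summaries:
  n0: {g,s} / ∅
  n1: {b,g,s} / ∅
  n2: {g} / ∅
  n3: {g,m} / ∅
  n4: {s} / {m,s}
  n5: {b,g} / {g}
  n6: {g} / ∅
  n7: {b,g,m} / {g}
  n8: {m} / {g}

Liveness:
  live n0: ∅→∅
  live n1: ∅→{g,s}
  live n2: {s}→{g,s}
  live n3: {s}→{m,s}
  live n4: {m,s}→∅
  live n5: {g}→{g}
  live n6: ∅→{g}
  live n7: {g}→{g}
  live n8: {g}→∅

Conflict graph:
  b↔{g}
  g↔{b,m,s}
  m↔{g,s}
  s↔{g,m}

Chromatic number:
  lower bound: {g,m,s} mutually conflict ⇒ χ ≥ 3
  assign b→r1 g→r0 m→r1 s→r2 — no edge inside a register ⇒ χ ≤ 3
  χ = 3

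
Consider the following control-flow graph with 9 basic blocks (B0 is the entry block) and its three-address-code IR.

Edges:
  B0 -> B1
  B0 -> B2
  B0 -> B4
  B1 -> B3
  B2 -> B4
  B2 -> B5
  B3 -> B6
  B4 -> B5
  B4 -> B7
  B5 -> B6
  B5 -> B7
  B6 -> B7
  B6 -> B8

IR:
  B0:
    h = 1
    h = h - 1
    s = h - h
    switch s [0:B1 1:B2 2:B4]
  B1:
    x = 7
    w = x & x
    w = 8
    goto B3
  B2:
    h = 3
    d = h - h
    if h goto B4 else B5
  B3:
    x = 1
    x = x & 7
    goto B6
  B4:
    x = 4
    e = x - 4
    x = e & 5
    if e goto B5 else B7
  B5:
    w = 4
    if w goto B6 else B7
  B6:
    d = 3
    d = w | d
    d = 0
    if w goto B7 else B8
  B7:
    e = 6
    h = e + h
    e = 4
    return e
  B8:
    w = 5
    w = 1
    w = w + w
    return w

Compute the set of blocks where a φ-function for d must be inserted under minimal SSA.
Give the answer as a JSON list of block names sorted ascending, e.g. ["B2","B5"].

idom tree: B1←B0 B2←B0 B3←B1 B4←B0 B5←B0 B6←B0 B7←B0 B8←B6
Dom at joins:
  B4: preds {B0,B2}: {B0} ∩ {B0,B2} = {B0}; idom=B0
  B5: preds {B2,B4}: {B0,B2} ∩ {B0,B4} = {B0}; idom=B0
  B6: preds {B3,B5}: {B0,B1,B3} ∩ {B0,B5} = {B0}; idom=B0
  B7: preds {B4,B5,B6}: {B0,B4} ∩ {B0,B5} ∩ {B0,B6} = {B0}; idom=B0

DF walk-up:
  join B4 pred B0: · stop@B0
  join B4 pred B2: B2 stop@B0
  join B5 pred B2: B2 stop@B0
  join B5 pred B4: B4 stop@B0
  join B6 pred B3: B3→B1 stop@B0
  join B6 pred B5: B5 stop@B0
  join B7 pred B4: B4 stop@B0
  join B7 pred B5: B5 stop@B0
  join B7 pred B6: B6 stop@B0
  DF(B0)=∅
  DF(B1)={B6}
  DF(B2)={B4,B5}
  DF(B3)={B6}
  DF(B4)={B5,B7}
  DF(B5)={B6,B7}
  DF(B6)={B7}
  DF(B7)=∅
  DF(B8)=∅

φ for d: defs {B2,B6}
  DF⁺ = {B4,B5,B6,B7}

Answer: ["B4", "B5", "B6", "B7"]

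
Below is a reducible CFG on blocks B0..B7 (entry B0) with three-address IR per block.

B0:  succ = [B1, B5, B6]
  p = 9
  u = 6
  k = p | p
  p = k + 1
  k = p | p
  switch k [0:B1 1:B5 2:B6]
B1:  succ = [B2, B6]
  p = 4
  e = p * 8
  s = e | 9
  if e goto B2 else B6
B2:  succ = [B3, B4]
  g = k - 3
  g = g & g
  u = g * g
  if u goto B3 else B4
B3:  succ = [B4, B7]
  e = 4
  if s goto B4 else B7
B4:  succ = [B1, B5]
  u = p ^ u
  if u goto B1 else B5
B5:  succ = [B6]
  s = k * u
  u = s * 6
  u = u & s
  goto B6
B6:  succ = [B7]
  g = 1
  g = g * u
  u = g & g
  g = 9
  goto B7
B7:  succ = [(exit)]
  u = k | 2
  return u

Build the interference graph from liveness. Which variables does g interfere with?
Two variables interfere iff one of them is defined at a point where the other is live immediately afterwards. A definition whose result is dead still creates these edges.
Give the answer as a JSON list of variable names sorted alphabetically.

def/use:
  B0: def={k,p,u} ue=∅
  B1: def={e,p,s} ue=∅
  B2: def={g,u} ue={k}
  B3: def={e} ue={s}
  B4: def={u} ue={p,u}
  B5: def={s,u} ue={k,u}
  B6: def={g,u} ue={u}
  B7: def={u} ue={k}

Liveness:
  B0 li=∅ lo={k,u}
  B1 li={k,u} lo={k,p,s,u}
  B2 li={k,p,s} lo={k,p,s,u}
  B3 li={k,p,s,u} lo={k,p,u}
  B4 li={k,p,u} lo={k,u}
  B5 li={k,u} lo={k,u}
  B6 li={k,u} lo={k}
  B7 li={k} lo=∅

Interference:
  e — {k,p,s,u}
  g — {k,p,s,u}
  k — {e,g,p,s,u}
  p — {e,g,k,s,u}
  s — {e,g,k,p,u}
  u — {e,g,k,p,s}

N(g) = ["k", "p", "s", "u"]

Answer: ["k", "p", "s", "u"]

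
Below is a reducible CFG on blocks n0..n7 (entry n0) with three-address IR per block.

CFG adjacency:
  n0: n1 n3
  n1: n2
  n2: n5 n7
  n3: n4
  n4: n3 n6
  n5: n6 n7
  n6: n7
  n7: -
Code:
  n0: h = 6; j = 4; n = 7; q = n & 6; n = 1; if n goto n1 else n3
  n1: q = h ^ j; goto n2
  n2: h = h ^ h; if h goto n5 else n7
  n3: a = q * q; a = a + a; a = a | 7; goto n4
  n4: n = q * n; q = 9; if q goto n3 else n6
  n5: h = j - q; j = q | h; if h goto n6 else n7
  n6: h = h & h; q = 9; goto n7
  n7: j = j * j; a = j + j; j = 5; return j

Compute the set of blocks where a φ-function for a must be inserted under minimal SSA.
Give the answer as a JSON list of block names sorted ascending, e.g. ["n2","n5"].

Answer: ["n3", "n6", "n7"]

Working:
idom tree: n1←n0 n2←n1 n3←n0 n4←n3 n5←n2 n6←n0 n7←n0
Join-block Dom:
  n3: preds {n0,n4}: {n0} ∩ {n0,n3,n4} = {n0}; idom=n0
  n6: preds {n4,n5}: {n0,n3,n4} ∩ {n0,n1,n2,n5} = {n0}; idom=n0
  n7: preds {n2,n5,n6}: {n0,n1,n2} ∩ {n0,n1,n2,n5} ∩ {n0,n6} = {n0}; idom=n0

DF derivation:
  n3←n0: walk · to n0
  n3←n4: walk n4→n3 to n0
  n6←n4: walk n4→n3 to n0
  n6←n5: walk n5→n2→n1 to n0
  n7←n2: walk n2→n1 to n0
  n7←n5: walk n5→n2→n1 to n0
  n7←n6: walk n6 to n0
  DF(n0)=∅
  DF(n1)={n6,n7}
  DF(n2)={n6,n7}
  DF(n3)={n3,n6}
  DF(n4)={n3,n6}
  DF(n5)={n6,n7}
  DF(n6)={n7}
  DF(n7)=∅

φ for a: defs {n3,n7}
  DF⁺ = {n3,n6,n7}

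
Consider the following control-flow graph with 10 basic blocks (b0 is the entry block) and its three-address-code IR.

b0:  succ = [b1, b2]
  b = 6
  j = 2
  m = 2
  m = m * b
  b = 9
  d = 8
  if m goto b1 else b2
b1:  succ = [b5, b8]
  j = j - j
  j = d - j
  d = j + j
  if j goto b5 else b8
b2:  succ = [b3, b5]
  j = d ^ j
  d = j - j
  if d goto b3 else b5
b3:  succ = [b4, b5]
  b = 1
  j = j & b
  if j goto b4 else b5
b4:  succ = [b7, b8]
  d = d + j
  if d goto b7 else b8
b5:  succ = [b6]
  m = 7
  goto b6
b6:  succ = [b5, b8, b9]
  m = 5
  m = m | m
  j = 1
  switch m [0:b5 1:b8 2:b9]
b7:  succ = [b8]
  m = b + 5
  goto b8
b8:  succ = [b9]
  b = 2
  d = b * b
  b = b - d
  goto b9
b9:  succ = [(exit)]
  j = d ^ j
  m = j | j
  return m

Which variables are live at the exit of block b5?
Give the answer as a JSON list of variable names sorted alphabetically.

Per-block:
  b0: {b,d,j,m} / ∅
  b1: {d,j} / {d,j}
  b2: {d,j} / {d,j}
  b3: {b,j} / {j}
  b4: {d} / {d,j}
  b5: {m} / ∅
  b6: {j,m} / ∅
  b7: {m} / {b}
  b8: {b,d} / ∅
  b9: {j,m} / {d,j}

Live sets:
  live b0: ∅→{d,j}
  live b1: {d,j}→{d,j}
  live b2: {d,j}→{d,j}
  live b3: {d,j}→{b,d,j}
  live b4: {b,d,j}→{b,j}
  live b5: {d}→{d}
  live b6: {d}→{d,j}
  live b7: {b,j}→{j}
  live b8: {j}→{d,j}
  live b9: {d,j}→∅

live-out(b5) = ["d"]

Answer: ["d"]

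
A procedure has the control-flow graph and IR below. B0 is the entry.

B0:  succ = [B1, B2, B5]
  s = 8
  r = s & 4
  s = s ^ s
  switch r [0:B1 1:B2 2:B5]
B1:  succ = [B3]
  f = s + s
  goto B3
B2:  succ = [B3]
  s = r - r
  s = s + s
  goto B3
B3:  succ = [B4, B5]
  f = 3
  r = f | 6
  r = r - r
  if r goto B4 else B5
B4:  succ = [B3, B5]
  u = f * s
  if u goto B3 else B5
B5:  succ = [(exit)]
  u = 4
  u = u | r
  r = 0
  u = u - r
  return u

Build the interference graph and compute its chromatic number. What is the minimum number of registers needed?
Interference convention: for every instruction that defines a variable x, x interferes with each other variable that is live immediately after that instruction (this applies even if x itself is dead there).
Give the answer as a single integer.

Block summaries:
  B0: {r,s} / ∅
  B1: {f} / {s}
  B2: {s} / {r}
  B3: {f,r} / ∅
  B4: {u} / {f,s}
  B5: {r,u} / {r}

Liveness:
  B0 li=∅ lo={r,s}
  B1 li={s} lo={s}
  B2 li={r} lo={s}
  B3 li={s} lo={f,r,s}
  B4 li={f,r,s} lo={r,s}
  B5 li={r} lo=∅

Interference:
  f: {r,s}
  r: {f,s,u}
  s: {f,r,u}
  u: {r,s}

Chromatic number:
  {f,r,s} pairwise interfere (3-clique) ⇒ χ ≥ 3
  assign f→c2 r→c0 s→c1 u→c2 — no edge inside a register ⇒ χ ≤ 3
  χ = 3

Answer: 3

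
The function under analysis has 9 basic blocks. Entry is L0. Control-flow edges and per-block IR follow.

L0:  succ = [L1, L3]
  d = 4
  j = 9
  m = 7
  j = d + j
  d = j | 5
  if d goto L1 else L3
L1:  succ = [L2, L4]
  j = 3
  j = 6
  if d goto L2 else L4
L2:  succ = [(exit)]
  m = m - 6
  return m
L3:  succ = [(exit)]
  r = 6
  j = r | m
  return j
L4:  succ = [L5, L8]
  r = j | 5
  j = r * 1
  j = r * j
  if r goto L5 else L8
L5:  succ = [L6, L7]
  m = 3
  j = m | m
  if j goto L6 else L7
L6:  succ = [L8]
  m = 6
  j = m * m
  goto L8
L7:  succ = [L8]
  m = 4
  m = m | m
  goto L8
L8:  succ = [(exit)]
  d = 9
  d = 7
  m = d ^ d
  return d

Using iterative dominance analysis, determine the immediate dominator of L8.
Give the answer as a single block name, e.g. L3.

idom tree: L1←L0 L2←L1 L3←L0 L4←L1 L5←L4 L6←L5 L7←L5 L8←L4
Join-block Dom:
  L8: preds {L4,L6,L7}: {L0,L1,L4} ∩ {L0,L1,L4,L5,L6} ∩ {L0,L1,L4,L5,L7} = {L0,L1,L4}; idom=L4

idom(L8) = L4

Answer: L4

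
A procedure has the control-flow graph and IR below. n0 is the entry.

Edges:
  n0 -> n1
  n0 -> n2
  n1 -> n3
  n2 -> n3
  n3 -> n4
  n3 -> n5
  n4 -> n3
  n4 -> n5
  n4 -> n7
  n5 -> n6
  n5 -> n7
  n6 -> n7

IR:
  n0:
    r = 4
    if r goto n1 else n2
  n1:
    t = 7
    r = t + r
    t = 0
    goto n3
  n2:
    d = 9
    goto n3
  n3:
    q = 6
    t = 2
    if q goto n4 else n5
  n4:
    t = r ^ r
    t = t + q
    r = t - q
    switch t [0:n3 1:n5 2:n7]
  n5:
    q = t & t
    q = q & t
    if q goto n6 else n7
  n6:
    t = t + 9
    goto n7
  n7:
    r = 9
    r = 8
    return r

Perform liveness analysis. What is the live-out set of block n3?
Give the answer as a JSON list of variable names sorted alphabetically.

Answer: ["q", "r", "t"]

Derivation:
def/use:
  n0: {r} / ∅
  n1: {r,t} / {r}
  n2: {d} / ∅
  n3: {q,t} / ∅
  n4: {r,t} / {q,r}
  n5: {q} / {t}
  n6: {t} / {t}
  n7: {r} / ∅

Backward fixpoint:
  n0: in=∅ out={r}
  n1: in={r} out={r}
  n2: in={r} out={r}
  n3: in={r} out={q,r,t}
  n4: in={q,r} out={r,t}
  n5: in={t} out={t}
  n6: in={t} out=∅
  n7: in=∅ out=∅

live-out(n3) = ["q", "r", "t"]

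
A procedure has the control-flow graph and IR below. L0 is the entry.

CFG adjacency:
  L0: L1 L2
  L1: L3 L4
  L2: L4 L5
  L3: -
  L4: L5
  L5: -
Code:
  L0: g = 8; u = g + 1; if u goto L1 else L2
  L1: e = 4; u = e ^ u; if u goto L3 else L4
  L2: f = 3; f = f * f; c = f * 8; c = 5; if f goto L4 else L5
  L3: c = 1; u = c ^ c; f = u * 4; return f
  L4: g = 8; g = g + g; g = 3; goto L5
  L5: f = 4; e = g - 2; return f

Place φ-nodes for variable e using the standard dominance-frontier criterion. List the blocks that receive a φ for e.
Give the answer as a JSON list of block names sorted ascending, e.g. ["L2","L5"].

Answer: ["L4", "L5"]

Working:
idom tree: L1←L0 L2←L0 L3←L1 L4←L0 L5←L0
Join-block Dom:
  L4: preds {L1,L2}: {L0,L1} ∩ {L0,L2} = {L0}; idom=L0
  L5: preds {L2,L4}: {L0,L2} ∩ {L0,L4} = {L0}; idom=L0

Frontier:
  join L4 pred L1: L1 stop@L0
  join L4 pred L2: L2 stop@L0
  join L5 pred L2: L2 stop@L0
  join L5 pred L4: L4 stop@L0
  DF(L0)=∅
  DF(L1)={L4}
  DF(L2)={L4,L5}
  DF(L3)=∅
  DF(L4)={L5}
  DF(L5)=∅

φ for e: defs {L1,L5}
  DF⁺ = {L4,L5}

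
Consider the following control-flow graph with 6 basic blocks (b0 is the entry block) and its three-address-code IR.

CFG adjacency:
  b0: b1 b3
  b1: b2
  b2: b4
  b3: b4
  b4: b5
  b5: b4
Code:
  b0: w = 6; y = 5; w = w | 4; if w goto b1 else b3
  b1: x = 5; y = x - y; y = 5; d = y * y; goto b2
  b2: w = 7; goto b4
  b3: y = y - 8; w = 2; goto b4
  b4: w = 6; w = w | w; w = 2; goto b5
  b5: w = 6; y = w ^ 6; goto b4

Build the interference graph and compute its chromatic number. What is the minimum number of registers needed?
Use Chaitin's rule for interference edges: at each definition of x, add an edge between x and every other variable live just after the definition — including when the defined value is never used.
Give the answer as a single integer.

def/use:
  b0: {w,y} / ∅
  b1: {d,x,y} / {y}
  b2: {w} / ∅
  b3: {w,y} / {y}
  b4: {w} / ∅
  b5: {w,y} / ∅

Backward fixpoint:
  live b0: ∅→{y}
  live b1: {y}→∅
  live b2: ∅→∅
  live b3: {y}→∅
  live b4: ∅→∅
  live b5: ∅→∅

Interfere edges:
  d↔∅
  w↔{y}
  x↔{y}
  y↔{w,x}

Colouring:
  {w,y} pairwise interfere (2-clique) ⇒ χ ≥ 2
  assign d→c0 w→c1 x→c1 y→c0 — no edge inside a register ⇒ χ ≤ 2
  χ = 2

Answer: 2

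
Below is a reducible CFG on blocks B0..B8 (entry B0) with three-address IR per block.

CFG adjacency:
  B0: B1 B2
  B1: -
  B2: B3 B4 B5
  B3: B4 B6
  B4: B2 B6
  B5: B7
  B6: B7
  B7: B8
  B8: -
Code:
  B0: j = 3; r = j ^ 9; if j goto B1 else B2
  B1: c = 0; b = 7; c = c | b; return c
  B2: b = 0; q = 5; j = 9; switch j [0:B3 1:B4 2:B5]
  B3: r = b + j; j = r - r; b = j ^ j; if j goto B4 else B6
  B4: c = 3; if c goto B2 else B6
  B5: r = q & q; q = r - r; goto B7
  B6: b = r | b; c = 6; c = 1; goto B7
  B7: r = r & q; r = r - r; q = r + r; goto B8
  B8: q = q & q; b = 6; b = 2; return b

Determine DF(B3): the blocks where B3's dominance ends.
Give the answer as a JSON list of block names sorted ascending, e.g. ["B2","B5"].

Answer: ["B4", "B6"]

Derivation:
idom tree: B1←B0 B2←B0 B3←B2 B4←B2 B5←B2 B6←B2 B7←B2 B8←B7
Join-block Dom:
  B2: preds {B0,B4}: {B0} ∩ {B0,B2,B4} = {B0}; idom=B0
  B4: preds {B2,B3}: {B0,B2} ∩ {B0,B2,B3} = {B0,B2}; idom=B2
  B6: preds {B3,B4}: {B0,B2,B3} ∩ {B0,B2,B4} = {B0,B2}; idom=B2
  B7: preds {B5,B6}: {B0,B2,B5} ∩ {B0,B2,B6} = {B0,B2}; idom=B2

DF walk-up:
  join B2 pred B0: · stop@B0
  join B2 pred B4: B4→B2 stop@B0
  join B4 pred B2: · stop@B2
  join B4 pred B3: B3 stop@B2
  join B6 pred B3: B3 stop@B2
  join B6 pred B4: B4 stop@B2
  join B7 pred B5: B5 stop@B2
  join B7 pred B6: B6 stop@B2
  B0: DF=∅
  B1: DF=∅
  B2: DF={B2}
  B3: DF={B4,B6}
  B4: DF={B2,B6}
  B5: DF={B7}
  B6: DF={B7}
  B7: DF=∅
  B8: DF=∅

DF(B3) = ["B4", "B6"]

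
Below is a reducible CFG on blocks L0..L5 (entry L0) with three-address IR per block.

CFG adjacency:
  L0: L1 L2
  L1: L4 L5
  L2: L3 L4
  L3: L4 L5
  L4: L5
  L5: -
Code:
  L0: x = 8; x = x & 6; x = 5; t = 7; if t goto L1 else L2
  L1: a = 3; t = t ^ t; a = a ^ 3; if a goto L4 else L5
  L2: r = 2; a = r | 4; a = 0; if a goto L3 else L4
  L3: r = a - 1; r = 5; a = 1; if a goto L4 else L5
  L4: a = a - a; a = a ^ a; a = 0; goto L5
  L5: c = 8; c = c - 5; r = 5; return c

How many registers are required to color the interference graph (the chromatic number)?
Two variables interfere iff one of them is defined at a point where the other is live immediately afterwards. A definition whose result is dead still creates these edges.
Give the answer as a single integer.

Per-block:
  L0: {t,x} / ∅
  L1: {a,t} / {t}
  L2: {a,r} / ∅
  L3: {a,r} / {a}
  L4: {a} / {a}
  L5: {c,r} / ∅

Backward fixpoint:
  L0 li=∅ lo={t}
  L1 li={t} lo={a}
  L2 li=∅ lo={a}
  L3 li={a} lo={a}
  L4 li={a} lo=∅
  L5 li=∅ lo=∅

Conflict graph:
  a — {t}
  c — {r}
  r — {c}
  t — {a}
  x — ∅

Chromatic number:
  {a,t} pairwise interfere (2-clique) ⇒ χ ≥ 2
  assign a→r0 c→r0 r→r1 t→r1 x→r0 — no edge inside a register ⇒ χ ≤ 2
  χ = 2

Answer: 2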